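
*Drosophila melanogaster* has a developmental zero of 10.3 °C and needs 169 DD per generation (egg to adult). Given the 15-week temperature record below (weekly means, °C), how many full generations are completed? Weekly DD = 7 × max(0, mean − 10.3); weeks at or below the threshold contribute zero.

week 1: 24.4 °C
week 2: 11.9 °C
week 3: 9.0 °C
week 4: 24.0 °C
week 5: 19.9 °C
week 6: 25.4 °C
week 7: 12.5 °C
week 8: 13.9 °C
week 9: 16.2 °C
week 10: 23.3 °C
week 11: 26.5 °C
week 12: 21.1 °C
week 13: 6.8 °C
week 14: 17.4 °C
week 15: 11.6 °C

4 generations

Weekly DD (7 × max(0, T̄ − 10.3)): 98.7, 11.2, 0.0, 95.9, 67.2, 105.7, 15.4, 25.2, 41.3, 91.0, 113.4, 75.6, 0.0, 49.7, 9.1.
Season total = 799.4 DD.
Complete generations = ⌊799.4 / 169⌋ = 4.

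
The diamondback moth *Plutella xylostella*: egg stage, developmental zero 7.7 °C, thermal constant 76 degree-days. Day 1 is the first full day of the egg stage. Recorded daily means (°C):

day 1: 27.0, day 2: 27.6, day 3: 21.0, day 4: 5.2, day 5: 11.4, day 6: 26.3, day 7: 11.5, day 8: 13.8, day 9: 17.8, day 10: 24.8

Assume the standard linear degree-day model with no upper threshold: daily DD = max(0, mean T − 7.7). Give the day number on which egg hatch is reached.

day 7

Daily DD above 7.7 °C: 19.3, 19.9, 13.3, 0.0, 3.7, 18.6, 3.8, 6.1, 10.1, 17.1.
Cumulative: 19.3, 39.2, 52.5, 52.5, 56.2, 74.8, 78.6, 84.7, 94.8, 111.9.
The total first reaches 76 DD on day 7.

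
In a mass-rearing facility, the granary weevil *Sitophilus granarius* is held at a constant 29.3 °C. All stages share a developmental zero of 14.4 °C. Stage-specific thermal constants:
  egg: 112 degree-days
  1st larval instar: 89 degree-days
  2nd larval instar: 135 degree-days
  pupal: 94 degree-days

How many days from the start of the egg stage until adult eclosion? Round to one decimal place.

Daily accumulation at 29.3 °C = 29.3 − 14.4 = 14.9 DD/day.
Total K = 112 + 89 + 135 + 94 = 430 DD.
Total duration = 430 / 14.9 = 28.859 ≈ 28.9 days.

28.9 days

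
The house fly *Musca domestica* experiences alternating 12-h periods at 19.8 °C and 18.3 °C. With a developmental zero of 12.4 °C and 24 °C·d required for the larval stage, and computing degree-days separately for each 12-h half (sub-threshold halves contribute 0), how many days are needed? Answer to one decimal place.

Day half: max(0, 19.8 − 12.4) × 0.5 = 7.4 × 0.5 = 3.70 DD.
Night half: max(0, 18.3 − 12.4) × 0.5 = 5.9 × 0.5 = 2.95 DD.
Per 24 h: 6.65 DD/day.
Duration = 24 / 6.65 = 3.609 ≈ 3.6 days.

3.6 days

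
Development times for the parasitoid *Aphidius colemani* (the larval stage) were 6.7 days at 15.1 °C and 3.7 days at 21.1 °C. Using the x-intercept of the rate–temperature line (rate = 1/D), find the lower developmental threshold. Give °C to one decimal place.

Equal thermal constants: D₁(T₁ − T_b) = D₂(T₂ − T_b).
6.7·(15.1 − T_b) = 3.7·(21.1 − T_b)
T_b = (6.7·15.1 − 3.7·21.1) / (6.7 − 3.7) = 23.10 / 3.0 = 7.700 °C ≈ 7.7 °C.

7.7 °C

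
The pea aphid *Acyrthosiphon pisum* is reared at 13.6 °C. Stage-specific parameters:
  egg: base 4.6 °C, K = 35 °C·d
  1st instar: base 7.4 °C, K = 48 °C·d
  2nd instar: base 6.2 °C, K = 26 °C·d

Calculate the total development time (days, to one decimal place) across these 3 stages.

egg: 35 / (13.6 − 4.6) = 35 / 9.0 = 3.889 d.
1st instar: 48 / (13.6 − 7.4) = 48 / 6.2 = 7.742 d.
2nd instar: 26 / (13.6 − 6.2) = 26 / 7.4 = 3.514 d.
Sum = 15.144 ≈ 15.1 days.

15.1 days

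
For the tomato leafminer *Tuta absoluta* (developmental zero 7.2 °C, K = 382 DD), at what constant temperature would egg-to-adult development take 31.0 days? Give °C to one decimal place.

19.5 °C

Required daily accumulation = 382 / 31.0 = 12.323 DD/day.
T = T_base + 12.323 = 7.2 + 12.323 = 19.523 ≈ 19.5 °C.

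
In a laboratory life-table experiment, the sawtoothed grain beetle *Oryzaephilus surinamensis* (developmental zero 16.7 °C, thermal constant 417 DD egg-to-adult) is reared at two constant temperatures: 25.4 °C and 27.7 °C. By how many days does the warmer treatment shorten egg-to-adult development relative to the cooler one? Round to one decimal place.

10.0 days

At 25.4 °C: 417 / (25.4 − 16.7) = 417 / 8.7 = 47.931 d.
At 27.7 °C: 417 / (27.7 − 16.7) = 417 / 11.0 = 37.909 d.
Difference = |47.931 − 37.909| = 10.022 ≈ 10.0 days.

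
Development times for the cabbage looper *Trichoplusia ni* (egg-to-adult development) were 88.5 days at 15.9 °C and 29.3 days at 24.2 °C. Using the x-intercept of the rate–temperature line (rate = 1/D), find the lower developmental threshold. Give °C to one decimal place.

11.8 °C

Linear rate model ⇒ the product D·(T − T_b) is constant across temperatures.
88.5·(15.9 − T_b) = 29.3·(24.2 − T_b)
T_b = (88.5·15.9 − 29.3·24.2) / (88.5 − 29.3) = 698.09 / 59.2 = 11.792 °C ≈ 11.8 °C.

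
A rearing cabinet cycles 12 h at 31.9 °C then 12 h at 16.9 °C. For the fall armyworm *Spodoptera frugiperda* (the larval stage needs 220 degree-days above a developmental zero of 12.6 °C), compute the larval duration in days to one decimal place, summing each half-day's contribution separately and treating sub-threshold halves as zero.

18.6 days

Day half: max(0, 31.9 − 12.6) × 0.5 = 19.3 × 0.5 = 9.65 DD.
Night half: max(0, 16.9 − 12.6) × 0.5 = 4.3 × 0.5 = 2.15 DD.
Per 24 h: 11.80 DD/day.
Duration = 220 / 11.80 = 18.644 ≈ 18.6 days.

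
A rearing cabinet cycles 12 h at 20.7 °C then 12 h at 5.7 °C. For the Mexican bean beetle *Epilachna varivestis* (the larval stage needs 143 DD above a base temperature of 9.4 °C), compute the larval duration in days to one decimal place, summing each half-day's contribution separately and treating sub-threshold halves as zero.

Day half: max(0, 20.7 − 9.4) × 0.5 = 11.3 × 0.5 = 5.65 DD.
Night half: max(0, 5.7 − 9.4) × 0.5 = 0.0 × 0.5 = 0.00 DD.
Per 24 h: 5.65 DD/day.
Duration = 143 / 5.65 = 25.310 ≈ 25.3 days.

25.3 days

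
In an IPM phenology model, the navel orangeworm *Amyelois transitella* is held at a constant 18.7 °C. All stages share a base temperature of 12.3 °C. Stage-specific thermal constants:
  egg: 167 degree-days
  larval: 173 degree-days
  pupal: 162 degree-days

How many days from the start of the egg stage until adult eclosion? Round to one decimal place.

78.4 days

Daily accumulation at 18.7 °C = 18.7 − 12.3 = 6.4 DD/day.
Total K = 167 + 173 + 162 = 502 DD.
Total duration = 502 / 6.4 = 78.438 ≈ 78.4 days.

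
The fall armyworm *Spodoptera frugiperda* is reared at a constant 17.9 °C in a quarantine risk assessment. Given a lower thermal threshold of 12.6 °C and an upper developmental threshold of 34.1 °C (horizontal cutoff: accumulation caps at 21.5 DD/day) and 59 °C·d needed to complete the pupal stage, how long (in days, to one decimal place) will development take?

11.1 days

Daily accumulation = 17.9 − 12.6 = 5.3 DD/day.
Duration = 59 / 5.3 = 11.132 ≈ 11.1 days.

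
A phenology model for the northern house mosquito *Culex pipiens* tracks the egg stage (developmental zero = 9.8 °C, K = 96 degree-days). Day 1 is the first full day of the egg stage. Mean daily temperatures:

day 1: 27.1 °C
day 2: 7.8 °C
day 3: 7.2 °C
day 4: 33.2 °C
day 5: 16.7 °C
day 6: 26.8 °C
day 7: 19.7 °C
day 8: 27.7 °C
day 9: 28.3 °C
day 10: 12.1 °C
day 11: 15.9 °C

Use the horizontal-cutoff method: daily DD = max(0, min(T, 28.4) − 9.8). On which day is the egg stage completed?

Daily DD above 9.8 °C (capped at 18.6): 17.3, 0.0, 0.0, 18.6, 6.9, 17.0, 9.9, 17.9, 18.5, 2.3, 6.1.
Cumulative: 17.3, 17.3, 17.3, 35.9, 42.8, 59.8, 69.7, 87.6, 106.1, 108.4, 114.5.
The total first reaches 96 DD on day 9.

day 9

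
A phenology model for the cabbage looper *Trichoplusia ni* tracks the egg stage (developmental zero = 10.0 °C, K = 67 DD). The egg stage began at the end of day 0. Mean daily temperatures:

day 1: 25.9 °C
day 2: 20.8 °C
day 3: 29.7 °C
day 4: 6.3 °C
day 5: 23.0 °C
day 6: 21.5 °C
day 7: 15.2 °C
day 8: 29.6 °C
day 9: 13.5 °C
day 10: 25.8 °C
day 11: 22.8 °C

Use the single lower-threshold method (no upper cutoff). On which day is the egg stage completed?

Daily DD above 10.0 °C: 15.9, 10.8, 19.7, 0.0, 13.0, 11.5, 5.2, 19.6, 3.5, 15.8, 12.8.
Cumulative: 15.9, 26.7, 46.4, 46.4, 59.4, 70.9, 76.1, 95.7, 99.2, 115.0, 127.8.
The total first reaches 67 DD on day 6.

day 6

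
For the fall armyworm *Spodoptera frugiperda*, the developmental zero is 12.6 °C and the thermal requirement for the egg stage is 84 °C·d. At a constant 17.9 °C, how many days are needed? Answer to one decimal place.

15.8 days

Daily accumulation = 17.9 − 12.6 = 5.3 DD/day.
Duration = 84 / 5.3 = 15.849 ≈ 15.8 days.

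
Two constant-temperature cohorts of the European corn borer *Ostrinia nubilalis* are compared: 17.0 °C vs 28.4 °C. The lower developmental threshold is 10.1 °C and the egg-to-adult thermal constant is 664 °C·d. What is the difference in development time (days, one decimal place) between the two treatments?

59.9 days

At 17.0 °C: 664 / (17.0 − 10.1) = 664 / 6.9 = 96.232 d.
At 28.4 °C: 664 / (28.4 − 10.1) = 664 / 18.3 = 36.284 d.
Difference = |96.232 − 36.284| = 59.948 ≈ 59.9 days.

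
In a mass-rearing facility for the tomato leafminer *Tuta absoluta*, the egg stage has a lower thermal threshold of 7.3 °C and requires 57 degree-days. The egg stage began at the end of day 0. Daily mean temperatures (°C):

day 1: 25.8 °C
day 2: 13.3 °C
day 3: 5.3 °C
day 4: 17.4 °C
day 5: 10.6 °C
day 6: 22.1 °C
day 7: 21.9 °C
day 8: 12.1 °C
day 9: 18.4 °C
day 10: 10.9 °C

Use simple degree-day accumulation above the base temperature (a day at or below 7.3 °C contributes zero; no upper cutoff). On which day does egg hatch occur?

day 7

Daily DD above 7.3 °C: 18.5, 6.0, 0.0, 10.1, 3.3, 14.8, 14.6, 4.8, 11.1, 3.6.
Cumulative: 18.5, 24.5, 24.5, 34.6, 37.9, 52.7, 67.3, 72.1, 83.2, 86.8.
The total first reaches 57 DD on day 7.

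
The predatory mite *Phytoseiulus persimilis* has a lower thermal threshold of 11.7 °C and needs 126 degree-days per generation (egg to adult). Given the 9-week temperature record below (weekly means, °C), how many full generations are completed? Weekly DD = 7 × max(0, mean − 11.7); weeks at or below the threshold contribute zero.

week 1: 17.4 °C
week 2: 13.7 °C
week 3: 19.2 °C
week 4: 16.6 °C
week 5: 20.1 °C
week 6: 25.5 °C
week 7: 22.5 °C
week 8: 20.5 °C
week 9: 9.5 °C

3 generations

Weekly DD (7 × max(0, T̄ − 11.7)): 39.9, 14.0, 52.5, 34.3, 58.8, 96.6, 75.6, 61.6, 0.0.
Season total = 433.3 DD.
Complete generations = ⌊433.3 / 126⌋ = 3.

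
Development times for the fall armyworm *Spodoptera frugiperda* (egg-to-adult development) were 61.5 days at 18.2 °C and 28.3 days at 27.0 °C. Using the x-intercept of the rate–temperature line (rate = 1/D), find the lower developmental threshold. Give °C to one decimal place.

Linear rate model ⇒ the product D·(T − T_b) is constant across temperatures.
61.5·(18.2 − T_b) = 28.3·(27.0 − T_b)
T_b = (61.5·18.2 − 28.3·27.0) / (61.5 − 28.3) = 355.20 / 33.2 = 10.699 °C ≈ 10.7 °C.

10.7 °C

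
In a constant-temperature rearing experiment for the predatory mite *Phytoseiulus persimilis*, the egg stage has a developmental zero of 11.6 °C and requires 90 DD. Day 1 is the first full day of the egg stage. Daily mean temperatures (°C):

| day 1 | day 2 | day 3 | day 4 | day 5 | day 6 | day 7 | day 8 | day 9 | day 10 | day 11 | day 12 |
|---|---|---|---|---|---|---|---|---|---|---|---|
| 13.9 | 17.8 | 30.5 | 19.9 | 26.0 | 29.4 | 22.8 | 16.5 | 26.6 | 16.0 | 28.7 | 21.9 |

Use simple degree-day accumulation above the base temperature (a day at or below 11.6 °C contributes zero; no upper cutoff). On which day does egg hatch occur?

Daily DD above 11.6 °C: 2.3, 6.2, 18.9, 8.3, 14.4, 17.8, 11.2, 4.9, 15.0, 4.4, 17.1, 10.3.
Cumulative: 2.3, 8.5, 27.4, 35.7, 50.1, 67.9, 79.1, 84.0, 99.0, 103.4, 120.5, 130.8.
The total first reaches 90 DD on day 9.

day 9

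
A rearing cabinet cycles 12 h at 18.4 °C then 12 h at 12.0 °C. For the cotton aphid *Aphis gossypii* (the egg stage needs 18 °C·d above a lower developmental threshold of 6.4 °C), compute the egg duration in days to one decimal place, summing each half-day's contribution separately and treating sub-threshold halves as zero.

2.0 days

Day half: max(0, 18.4 − 6.4) × 0.5 = 12.0 × 0.5 = 6.00 DD.
Night half: max(0, 12.0 − 6.4) × 0.5 = 5.6 × 0.5 = 2.80 DD.
Per 24 h: 8.80 DD/day.
Duration = 18 / 8.80 = 2.045 ≈ 2.0 days.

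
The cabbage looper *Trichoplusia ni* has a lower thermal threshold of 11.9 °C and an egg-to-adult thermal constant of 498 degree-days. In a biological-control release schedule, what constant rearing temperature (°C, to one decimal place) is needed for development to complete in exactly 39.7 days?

Required daily accumulation = 498 / 39.7 = 12.544 DD/day.
T = T_base + 12.544 = 11.9 + 12.544 = 24.444 ≈ 24.4 °C.

24.4 °C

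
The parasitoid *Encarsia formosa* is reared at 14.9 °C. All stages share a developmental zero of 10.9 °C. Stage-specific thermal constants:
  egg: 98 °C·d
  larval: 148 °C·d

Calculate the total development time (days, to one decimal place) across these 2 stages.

61.5 days

Daily accumulation at 14.9 °C = 14.9 − 10.9 = 4.0 DD/day.
Total K = 98 + 148 = 246 DD.
Total duration = 246 / 4.0 = 61.500 ≈ 61.5 days.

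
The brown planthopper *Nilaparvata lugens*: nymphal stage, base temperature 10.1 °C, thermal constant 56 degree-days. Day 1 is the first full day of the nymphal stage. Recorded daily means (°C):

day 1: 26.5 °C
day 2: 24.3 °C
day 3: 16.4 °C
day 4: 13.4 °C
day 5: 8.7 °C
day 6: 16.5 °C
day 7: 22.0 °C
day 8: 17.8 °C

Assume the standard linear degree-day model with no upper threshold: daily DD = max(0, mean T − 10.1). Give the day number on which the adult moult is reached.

Daily DD above 10.1 °C: 16.4, 14.2, 6.3, 3.3, 0.0, 6.4, 11.9, 7.7.
Cumulative: 16.4, 30.6, 36.9, 40.2, 40.2, 46.6, 58.5, 66.2.
The total first reaches 56 DD on day 7.

day 7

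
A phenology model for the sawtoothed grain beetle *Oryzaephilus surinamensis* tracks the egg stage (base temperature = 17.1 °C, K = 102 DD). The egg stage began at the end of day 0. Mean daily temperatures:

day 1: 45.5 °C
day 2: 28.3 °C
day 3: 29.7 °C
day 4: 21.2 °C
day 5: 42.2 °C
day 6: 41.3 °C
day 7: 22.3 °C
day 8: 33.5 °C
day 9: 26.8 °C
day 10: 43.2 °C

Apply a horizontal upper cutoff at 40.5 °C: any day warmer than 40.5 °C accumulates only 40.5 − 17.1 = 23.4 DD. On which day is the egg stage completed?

Daily DD above 17.1 °C (capped at 23.4): 23.4, 11.2, 12.6, 4.1, 23.4, 23.4, 5.2, 16.4, 9.7, 23.4.
Cumulative: 23.4, 34.6, 47.2, 51.3, 74.7, 98.1, 103.3, 119.7, 129.4, 152.8.
The total first reaches 102 DD on day 7.

day 7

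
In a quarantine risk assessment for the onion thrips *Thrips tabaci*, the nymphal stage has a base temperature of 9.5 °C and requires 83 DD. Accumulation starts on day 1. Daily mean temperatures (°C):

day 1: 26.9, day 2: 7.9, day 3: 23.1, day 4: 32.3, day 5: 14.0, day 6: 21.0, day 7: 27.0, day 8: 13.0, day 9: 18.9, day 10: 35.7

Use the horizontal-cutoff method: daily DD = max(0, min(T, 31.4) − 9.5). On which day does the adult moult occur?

day 7

Daily DD above 9.5 °C (capped at 21.9): 17.4, 0.0, 13.6, 21.9, 4.5, 11.5, 17.5, 3.5, 9.4, 21.9.
Cumulative: 17.4, 17.4, 31.0, 52.9, 57.4, 68.9, 86.4, 89.9, 99.3, 121.2.
The total first reaches 83 DD on day 7.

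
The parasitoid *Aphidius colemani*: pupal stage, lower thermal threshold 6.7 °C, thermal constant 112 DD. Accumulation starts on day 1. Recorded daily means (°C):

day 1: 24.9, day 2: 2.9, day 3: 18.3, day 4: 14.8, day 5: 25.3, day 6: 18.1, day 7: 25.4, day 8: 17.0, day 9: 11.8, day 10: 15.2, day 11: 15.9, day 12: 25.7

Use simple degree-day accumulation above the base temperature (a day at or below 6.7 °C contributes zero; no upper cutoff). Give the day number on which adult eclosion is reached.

Daily DD above 6.7 °C: 18.2, 0.0, 11.6, 8.1, 18.6, 11.4, 18.7, 10.3, 5.1, 8.5, 9.2, 19.0.
Cumulative: 18.2, 18.2, 29.8, 37.9, 56.5, 67.9, 86.6, 96.9, 102.0, 110.5, 119.7, 138.7.
The total first reaches 112 DD on day 11.

day 11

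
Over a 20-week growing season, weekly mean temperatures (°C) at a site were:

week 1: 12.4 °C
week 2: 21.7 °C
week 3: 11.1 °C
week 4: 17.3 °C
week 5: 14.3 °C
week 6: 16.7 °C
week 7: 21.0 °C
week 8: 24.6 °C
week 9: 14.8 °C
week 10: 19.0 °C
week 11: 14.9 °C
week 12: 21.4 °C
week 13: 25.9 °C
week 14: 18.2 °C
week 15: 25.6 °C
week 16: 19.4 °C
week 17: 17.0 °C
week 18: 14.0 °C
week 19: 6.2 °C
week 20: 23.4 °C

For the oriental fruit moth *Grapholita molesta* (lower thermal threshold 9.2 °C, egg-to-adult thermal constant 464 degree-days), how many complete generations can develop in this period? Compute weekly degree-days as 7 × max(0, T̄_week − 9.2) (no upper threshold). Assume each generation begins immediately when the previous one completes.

Weekly DD (7 × max(0, T̄ − 9.2)): 22.4, 87.5, 13.3, 56.7, 35.7, 52.5, 82.6, 107.8, 39.2, 68.6, 39.9, 85.4, 116.9, 63.0, 114.8, 71.4, 54.6, 33.6, 0.0, 99.4.
Season total = 1245.3 DD.
Complete generations = ⌊1245.3 / 464⌋ = 2.

2 generations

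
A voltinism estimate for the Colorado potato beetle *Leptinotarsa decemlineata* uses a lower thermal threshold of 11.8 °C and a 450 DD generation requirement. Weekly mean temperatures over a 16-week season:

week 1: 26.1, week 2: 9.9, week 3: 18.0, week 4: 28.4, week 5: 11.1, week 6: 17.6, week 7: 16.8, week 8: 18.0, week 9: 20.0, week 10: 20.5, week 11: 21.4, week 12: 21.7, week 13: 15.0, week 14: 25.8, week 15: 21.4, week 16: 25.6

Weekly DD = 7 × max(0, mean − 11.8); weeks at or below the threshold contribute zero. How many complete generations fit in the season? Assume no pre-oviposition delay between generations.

Weekly DD (7 × max(0, T̄ − 11.8)): 100.1, 0.0, 43.4, 116.2, 0.0, 40.6, 35.0, 43.4, 57.4, 60.9, 67.2, 69.3, 22.4, 98.0, 67.2, 96.6.
Season total = 917.7 DD.
Complete generations = ⌊917.7 / 450⌋ = 2.

2 generations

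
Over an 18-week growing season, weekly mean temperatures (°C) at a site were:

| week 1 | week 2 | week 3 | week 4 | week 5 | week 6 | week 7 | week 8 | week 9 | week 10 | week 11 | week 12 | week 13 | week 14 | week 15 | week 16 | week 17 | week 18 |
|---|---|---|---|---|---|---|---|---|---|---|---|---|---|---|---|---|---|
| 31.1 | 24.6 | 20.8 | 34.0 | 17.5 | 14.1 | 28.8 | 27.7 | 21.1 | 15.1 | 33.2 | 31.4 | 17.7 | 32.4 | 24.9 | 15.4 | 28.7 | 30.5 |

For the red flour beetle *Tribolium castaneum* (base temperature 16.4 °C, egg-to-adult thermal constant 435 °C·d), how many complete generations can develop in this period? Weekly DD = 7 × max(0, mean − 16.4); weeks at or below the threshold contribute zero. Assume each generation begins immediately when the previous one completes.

Weekly DD (7 × max(0, T̄ − 16.4)): 102.9, 57.4, 30.8, 123.2, 7.7, 0.0, 86.8, 79.1, 32.9, 0.0, 117.6, 105.0, 9.1, 112.0, 59.5, 0.0, 86.1, 98.7.
Season total = 1108.8 DD.
Complete generations = ⌊1108.8 / 435⌋ = 2.

2 generations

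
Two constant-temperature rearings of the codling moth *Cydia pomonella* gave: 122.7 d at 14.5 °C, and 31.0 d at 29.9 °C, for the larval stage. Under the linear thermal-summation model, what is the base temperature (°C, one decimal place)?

Linear rate model ⇒ the product D·(T − T_b) is constant across temperatures.
122.7·(14.5 − T_b) = 31.0·(29.9 − T_b)
T_b = (122.7·14.5 − 31.0·29.9) / (122.7 − 31.0) = 852.25 / 91.7 = 9.294 °C ≈ 9.3 °C.

9.3 °C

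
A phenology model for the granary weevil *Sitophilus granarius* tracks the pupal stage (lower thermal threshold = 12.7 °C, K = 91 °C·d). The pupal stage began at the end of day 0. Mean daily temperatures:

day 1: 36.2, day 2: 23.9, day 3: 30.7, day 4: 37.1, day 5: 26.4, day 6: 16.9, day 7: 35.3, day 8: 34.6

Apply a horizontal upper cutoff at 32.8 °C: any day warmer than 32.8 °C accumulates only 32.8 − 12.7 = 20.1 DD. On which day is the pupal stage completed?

Daily DD above 12.7 °C (capped at 20.1): 20.1, 11.2, 18.0, 20.1, 13.7, 4.2, 20.1, 20.1.
Cumulative: 20.1, 31.3, 49.3, 69.4, 83.1, 87.3, 107.4, 127.5.
The total first reaches 91 DD on day 7.

day 7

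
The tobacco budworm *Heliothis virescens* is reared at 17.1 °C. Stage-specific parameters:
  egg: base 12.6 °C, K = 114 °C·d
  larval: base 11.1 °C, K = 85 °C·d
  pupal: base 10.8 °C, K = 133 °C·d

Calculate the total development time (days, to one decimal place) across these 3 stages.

egg: 114 / (17.1 − 12.6) = 114 / 4.5 = 25.333 d.
larval: 85 / (17.1 − 11.1) = 85 / 6.0 = 14.167 d.
pupal: 133 / (17.1 − 10.8) = 133 / 6.3 = 21.111 d.
Sum = 60.611 ≈ 60.6 days.

60.6 days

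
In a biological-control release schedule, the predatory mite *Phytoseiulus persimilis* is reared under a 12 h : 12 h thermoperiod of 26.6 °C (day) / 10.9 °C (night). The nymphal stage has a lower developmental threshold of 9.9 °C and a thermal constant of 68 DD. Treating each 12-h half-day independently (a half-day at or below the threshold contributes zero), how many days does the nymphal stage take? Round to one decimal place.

Day half: max(0, 26.6 − 9.9) × 0.5 = 16.7 × 0.5 = 8.35 DD.
Night half: max(0, 10.9 − 9.9) × 0.5 = 1.0 × 0.5 = 0.50 DD.
Per 24 h: 8.85 DD/day.
Duration = 68 / 8.85 = 7.684 ≈ 7.7 days.

7.7 days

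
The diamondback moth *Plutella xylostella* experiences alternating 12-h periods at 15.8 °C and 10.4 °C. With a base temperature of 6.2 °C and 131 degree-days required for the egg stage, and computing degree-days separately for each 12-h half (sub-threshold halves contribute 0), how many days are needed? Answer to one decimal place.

19.0 days

Day half: max(0, 15.8 − 6.2) × 0.5 = 9.6 × 0.5 = 4.80 DD.
Night half: max(0, 10.4 − 6.2) × 0.5 = 4.2 × 0.5 = 2.10 DD.
Per 24 h: 6.90 DD/day.
Duration = 131 / 6.90 = 18.986 ≈ 19.0 days.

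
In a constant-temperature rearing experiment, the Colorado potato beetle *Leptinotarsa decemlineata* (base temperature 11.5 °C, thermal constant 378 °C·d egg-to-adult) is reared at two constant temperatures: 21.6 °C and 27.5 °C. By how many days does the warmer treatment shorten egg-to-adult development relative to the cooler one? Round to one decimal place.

13.8 days

At 21.6 °C: 378 / (21.6 − 11.5) = 378 / 10.1 = 37.426 d.
At 27.5 °C: 378 / (27.5 − 11.5) = 378 / 16.0 = 23.625 d.
Difference = |37.426 − 23.625| = 13.801 ≈ 13.8 days.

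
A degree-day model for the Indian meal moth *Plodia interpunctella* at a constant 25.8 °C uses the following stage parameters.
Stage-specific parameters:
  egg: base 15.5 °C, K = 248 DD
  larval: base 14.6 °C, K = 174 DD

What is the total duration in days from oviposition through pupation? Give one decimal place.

39.6 days

egg: 248 / (25.8 − 15.5) = 248 / 10.3 = 24.078 d.
larval: 174 / (25.8 − 14.6) = 174 / 11.2 = 15.536 d.
Sum = 39.613 ≈ 39.6 days.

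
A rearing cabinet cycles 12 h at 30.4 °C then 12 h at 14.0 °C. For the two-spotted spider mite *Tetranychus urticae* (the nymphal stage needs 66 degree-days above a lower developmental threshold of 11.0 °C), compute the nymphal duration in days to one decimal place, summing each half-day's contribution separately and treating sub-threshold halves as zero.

Day half: max(0, 30.4 − 11.0) × 0.5 = 19.4 × 0.5 = 9.70 DD.
Night half: max(0, 14.0 − 11.0) × 0.5 = 3.0 × 0.5 = 1.50 DD.
Per 24 h: 11.20 DD/day.
Duration = 66 / 11.20 = 5.893 ≈ 5.9 days.

5.9 days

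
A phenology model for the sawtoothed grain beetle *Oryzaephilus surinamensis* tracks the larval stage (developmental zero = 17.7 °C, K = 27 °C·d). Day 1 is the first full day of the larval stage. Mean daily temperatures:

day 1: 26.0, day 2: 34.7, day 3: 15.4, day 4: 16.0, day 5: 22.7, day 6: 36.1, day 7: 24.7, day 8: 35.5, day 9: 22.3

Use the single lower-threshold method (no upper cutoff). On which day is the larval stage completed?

Daily DD above 17.7 °C: 8.3, 17.0, 0.0, 0.0, 5.0, 18.4, 7.0, 17.8, 4.6.
Cumulative: 8.3, 25.3, 25.3, 25.3, 30.3, 48.7, 55.7, 73.5, 78.1.
The total first reaches 27 DD on day 5.

day 5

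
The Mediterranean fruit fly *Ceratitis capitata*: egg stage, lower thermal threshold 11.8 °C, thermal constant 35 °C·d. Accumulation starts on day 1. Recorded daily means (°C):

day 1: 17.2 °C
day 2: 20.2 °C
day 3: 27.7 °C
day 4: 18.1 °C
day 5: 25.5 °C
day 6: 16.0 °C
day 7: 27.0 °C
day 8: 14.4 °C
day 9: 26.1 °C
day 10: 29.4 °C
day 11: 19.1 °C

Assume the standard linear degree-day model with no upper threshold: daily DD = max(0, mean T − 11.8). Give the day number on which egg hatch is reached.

day 4

Daily DD above 11.8 °C: 5.4, 8.4, 15.9, 6.3, 13.7, 4.2, 15.2, 2.6, 14.3, 17.6, 7.3.
Cumulative: 5.4, 13.8, 29.7, 36.0, 49.7, 53.9, 69.1, 71.7, 86.0, 103.6, 110.9.
The total first reaches 35 DD on day 4.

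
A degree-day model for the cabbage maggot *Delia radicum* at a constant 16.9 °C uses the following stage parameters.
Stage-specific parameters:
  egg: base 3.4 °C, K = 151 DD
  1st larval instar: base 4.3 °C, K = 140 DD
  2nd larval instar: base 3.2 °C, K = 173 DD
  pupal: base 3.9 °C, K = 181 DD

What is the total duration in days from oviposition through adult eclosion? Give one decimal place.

48.8 days

egg: 151 / (16.9 − 3.4) = 151 / 13.5 = 11.185 d.
1st larval instar: 140 / (16.9 − 4.3) = 140 / 12.6 = 11.111 d.
2nd larval instar: 173 / (16.9 − 3.2) = 173 / 13.7 = 12.628 d.
pupal: 181 / (16.9 − 3.9) = 181 / 13.0 = 13.923 d.
Sum = 48.847 ≈ 48.8 days.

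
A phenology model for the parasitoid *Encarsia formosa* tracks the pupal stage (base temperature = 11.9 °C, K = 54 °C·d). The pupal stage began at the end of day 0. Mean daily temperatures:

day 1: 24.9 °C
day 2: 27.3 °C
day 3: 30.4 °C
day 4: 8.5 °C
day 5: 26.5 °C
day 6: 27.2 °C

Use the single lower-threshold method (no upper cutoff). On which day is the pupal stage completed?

Daily DD above 11.9 °C: 13.0, 15.4, 18.5, 0.0, 14.6, 15.3.
Cumulative: 13.0, 28.4, 46.9, 46.9, 61.5, 76.8.
The total first reaches 54 DD on day 5.

day 5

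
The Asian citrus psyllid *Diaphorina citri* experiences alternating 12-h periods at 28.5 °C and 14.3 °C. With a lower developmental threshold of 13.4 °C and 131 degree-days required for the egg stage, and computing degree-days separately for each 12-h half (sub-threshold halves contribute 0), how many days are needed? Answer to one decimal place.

16.4 days

Day half: max(0, 28.5 − 13.4) × 0.5 = 15.1 × 0.5 = 7.55 DD.
Night half: max(0, 14.3 − 13.4) × 0.5 = 0.9 × 0.5 = 0.45 DD.
Per 24 h: 8.00 DD/day.
Duration = 131 / 8.00 = 16.375 ≈ 16.4 days.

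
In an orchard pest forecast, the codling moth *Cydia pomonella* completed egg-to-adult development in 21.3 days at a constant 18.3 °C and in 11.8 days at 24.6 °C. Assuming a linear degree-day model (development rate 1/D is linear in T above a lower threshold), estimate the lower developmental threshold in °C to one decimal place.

10.5 °C

Under the model K = D·(T − T_b), so D₁·(T₁ − T_b) = D₂·(T₂ − T_b).
21.3·(18.3 − T_b) = 11.8·(24.6 − T_b)
T_b = (21.3·18.3 − 11.8·24.6) / (21.3 − 11.8) = 99.51 / 9.5 = 10.475 °C ≈ 10.5 °C.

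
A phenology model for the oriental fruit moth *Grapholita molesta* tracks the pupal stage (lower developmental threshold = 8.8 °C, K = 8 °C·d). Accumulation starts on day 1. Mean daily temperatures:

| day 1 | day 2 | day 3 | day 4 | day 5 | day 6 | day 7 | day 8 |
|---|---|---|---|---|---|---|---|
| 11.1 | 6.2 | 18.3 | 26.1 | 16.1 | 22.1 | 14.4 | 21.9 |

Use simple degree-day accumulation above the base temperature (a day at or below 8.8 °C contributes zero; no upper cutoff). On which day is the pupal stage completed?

day 3

Daily DD above 8.8 °C: 2.3, 0.0, 9.5, 17.3, 7.3, 13.3, 5.6, 13.1.
Cumulative: 2.3, 2.3, 11.8, 29.1, 36.4, 49.7, 55.3, 68.4.
The total first reaches 8 DD on day 3.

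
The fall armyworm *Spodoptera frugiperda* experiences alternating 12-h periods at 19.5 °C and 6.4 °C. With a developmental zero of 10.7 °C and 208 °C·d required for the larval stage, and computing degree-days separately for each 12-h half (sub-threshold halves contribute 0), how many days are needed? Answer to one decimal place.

47.3 days

Day half: max(0, 19.5 − 10.7) × 0.5 = 8.8 × 0.5 = 4.40 DD.
Night half: max(0, 6.4 − 10.7) × 0.5 = 0.0 × 0.5 = 0.00 DD.
Per 24 h: 4.40 DD/day.
Duration = 208 / 4.40 = 47.273 ≈ 47.3 days.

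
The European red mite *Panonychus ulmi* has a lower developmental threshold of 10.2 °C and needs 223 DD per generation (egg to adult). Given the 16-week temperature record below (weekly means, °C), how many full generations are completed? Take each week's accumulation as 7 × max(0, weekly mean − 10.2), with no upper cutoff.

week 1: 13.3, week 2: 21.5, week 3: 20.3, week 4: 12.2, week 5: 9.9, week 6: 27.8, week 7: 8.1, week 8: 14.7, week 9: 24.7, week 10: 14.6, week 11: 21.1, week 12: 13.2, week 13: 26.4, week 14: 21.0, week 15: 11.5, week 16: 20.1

Weekly DD (7 × max(0, T̄ − 10.2)): 21.7, 79.1, 70.7, 14.0, 0.0, 123.2, 0.0, 31.5, 101.5, 30.8, 76.3, 21.0, 113.4, 75.6, 9.1, 69.3.
Season total = 837.2 DD.
Complete generations = ⌊837.2 / 223⌋ = 3.

3 generations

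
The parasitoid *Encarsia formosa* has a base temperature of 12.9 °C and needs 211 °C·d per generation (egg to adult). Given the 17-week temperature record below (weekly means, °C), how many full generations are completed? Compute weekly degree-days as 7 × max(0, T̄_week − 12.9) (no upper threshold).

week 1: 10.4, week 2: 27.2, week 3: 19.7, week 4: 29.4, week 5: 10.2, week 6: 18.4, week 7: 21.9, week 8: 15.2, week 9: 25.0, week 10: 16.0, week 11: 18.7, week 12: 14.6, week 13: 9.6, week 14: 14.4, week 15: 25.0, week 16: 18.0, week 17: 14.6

3 generations

Weekly DD (7 × max(0, T̄ − 12.9)): 0.0, 100.1, 47.6, 115.5, 0.0, 38.5, 63.0, 16.1, 84.7, 21.7, 40.6, 11.9, 0.0, 10.5, 84.7, 35.7, 11.9.
Season total = 682.5 DD.
Complete generations = ⌊682.5 / 211⌋ = 3.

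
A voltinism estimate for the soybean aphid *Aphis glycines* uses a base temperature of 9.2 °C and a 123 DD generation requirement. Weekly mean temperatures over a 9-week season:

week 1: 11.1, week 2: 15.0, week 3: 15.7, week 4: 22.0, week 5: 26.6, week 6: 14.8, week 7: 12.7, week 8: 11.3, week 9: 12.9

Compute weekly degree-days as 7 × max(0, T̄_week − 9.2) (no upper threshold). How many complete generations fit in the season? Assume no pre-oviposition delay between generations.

Weekly DD (7 × max(0, T̄ − 9.2)): 13.3, 40.6, 45.5, 89.6, 121.8, 39.2, 24.5, 14.7, 25.9.
Season total = 415.1 DD.
Complete generations = ⌊415.1 / 123⌋ = 3.

3 generations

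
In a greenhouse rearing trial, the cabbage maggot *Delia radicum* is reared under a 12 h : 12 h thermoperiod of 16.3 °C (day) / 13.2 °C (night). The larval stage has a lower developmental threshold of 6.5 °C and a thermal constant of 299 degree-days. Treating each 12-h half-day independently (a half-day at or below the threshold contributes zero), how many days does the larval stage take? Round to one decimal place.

Day half: max(0, 16.3 − 6.5) × 0.5 = 9.8 × 0.5 = 4.90 DD.
Night half: max(0, 13.2 − 6.5) × 0.5 = 6.7 × 0.5 = 3.35 DD.
Per 24 h: 8.25 DD/day.
Duration = 299 / 8.25 = 36.242 ≈ 36.2 days.

36.2 days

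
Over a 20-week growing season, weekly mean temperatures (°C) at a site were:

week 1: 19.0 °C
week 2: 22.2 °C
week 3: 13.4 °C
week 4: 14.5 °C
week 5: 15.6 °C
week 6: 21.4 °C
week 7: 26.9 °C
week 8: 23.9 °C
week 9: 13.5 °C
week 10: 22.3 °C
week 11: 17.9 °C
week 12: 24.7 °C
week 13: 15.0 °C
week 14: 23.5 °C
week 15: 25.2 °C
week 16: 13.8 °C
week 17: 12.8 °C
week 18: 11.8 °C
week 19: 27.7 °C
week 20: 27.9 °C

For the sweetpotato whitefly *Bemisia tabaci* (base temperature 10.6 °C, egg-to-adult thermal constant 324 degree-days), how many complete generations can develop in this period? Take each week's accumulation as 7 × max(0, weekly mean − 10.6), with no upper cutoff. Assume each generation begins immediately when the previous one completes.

3 generations

Weekly DD (7 × max(0, T̄ − 10.6)): 58.8, 81.2, 19.6, 27.3, 35.0, 75.6, 114.1, 93.1, 20.3, 81.9, 51.1, 98.7, 30.8, 90.3, 102.2, 22.4, 15.4, 8.4, 119.7, 121.1.
Season total = 1267.0 DD.
Complete generations = ⌊1267.0 / 324⌋ = 3.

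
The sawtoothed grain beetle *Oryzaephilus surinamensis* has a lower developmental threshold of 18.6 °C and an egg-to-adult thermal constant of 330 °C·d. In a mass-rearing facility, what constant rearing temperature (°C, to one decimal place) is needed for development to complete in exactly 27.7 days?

30.5 °C

Required daily accumulation = 330 / 27.7 = 11.913 DD/day.
T = T_base + 11.913 = 18.6 + 11.913 = 30.513 ≈ 30.5 °C.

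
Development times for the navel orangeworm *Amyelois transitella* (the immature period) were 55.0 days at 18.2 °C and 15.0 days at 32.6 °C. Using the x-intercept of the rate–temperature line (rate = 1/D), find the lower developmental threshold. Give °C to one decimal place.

Linear rate model ⇒ the product D·(T − T_b) is constant across temperatures.
55.0·(18.2 − T_b) = 15.0·(32.6 − T_b)
T_b = (55.0·18.2 − 15.0·32.6) / (55.0 − 15.0) = 512.00 / 40.0 = 12.800 °C ≈ 12.8 °C.

12.8 °C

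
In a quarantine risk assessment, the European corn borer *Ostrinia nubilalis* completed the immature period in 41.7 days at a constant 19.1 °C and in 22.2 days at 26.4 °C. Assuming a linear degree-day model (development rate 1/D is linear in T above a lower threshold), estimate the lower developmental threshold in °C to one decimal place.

10.8 °C

Equal thermal constants: D₁(T₁ − T_b) = D₂(T₂ − T_b).
41.7·(19.1 − T_b) = 22.2·(26.4 − T_b)
T_b = (41.7·19.1 − 22.2·26.4) / (41.7 − 22.2) = 210.39 / 19.5 = 10.789 °C ≈ 10.8 °C.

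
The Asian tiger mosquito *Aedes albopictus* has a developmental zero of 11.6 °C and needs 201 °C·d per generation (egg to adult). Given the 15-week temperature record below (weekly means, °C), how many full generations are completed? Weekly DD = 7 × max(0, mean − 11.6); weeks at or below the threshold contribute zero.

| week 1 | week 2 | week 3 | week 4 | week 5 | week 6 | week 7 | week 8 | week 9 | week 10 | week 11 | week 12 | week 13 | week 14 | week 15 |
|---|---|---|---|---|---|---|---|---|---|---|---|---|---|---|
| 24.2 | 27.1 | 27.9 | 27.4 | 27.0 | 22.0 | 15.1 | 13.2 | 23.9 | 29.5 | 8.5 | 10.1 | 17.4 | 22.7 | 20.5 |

5 generations

Weekly DD (7 × max(0, T̄ − 11.6)): 88.2, 108.5, 114.1, 110.6, 107.8, 72.8, 24.5, 11.2, 86.1, 125.3, 0.0, 0.0, 40.6, 77.7, 62.3.
Season total = 1029.7 DD.
Complete generations = ⌊1029.7 / 201⌋ = 5.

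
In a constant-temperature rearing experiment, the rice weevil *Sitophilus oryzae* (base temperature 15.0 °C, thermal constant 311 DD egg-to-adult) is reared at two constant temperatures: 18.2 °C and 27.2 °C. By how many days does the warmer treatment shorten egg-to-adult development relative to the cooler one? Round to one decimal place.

71.7 days

At 18.2 °C: 311 / (18.2 − 15.0) = 311 / 3.2 = 97.188 d.
At 27.2 °C: 311 / (27.2 − 15.0) = 311 / 12.2 = 25.492 d.
Difference = |97.188 − 25.492| = 71.696 ≈ 71.7 days.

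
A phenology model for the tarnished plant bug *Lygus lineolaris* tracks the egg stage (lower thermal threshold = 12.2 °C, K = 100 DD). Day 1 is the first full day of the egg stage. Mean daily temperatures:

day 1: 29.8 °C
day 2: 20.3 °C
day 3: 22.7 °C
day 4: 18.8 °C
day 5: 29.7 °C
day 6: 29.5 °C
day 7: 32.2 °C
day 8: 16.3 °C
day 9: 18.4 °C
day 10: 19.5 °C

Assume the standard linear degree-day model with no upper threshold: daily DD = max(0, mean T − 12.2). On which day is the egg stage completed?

day 8

Daily DD above 12.2 °C: 17.6, 8.1, 10.5, 6.6, 17.5, 17.3, 20.0, 4.1, 6.2, 7.3.
Cumulative: 17.6, 25.7, 36.2, 42.8, 60.3, 77.6, 97.6, 101.7, 107.9, 115.2.
The total first reaches 100 DD on day 8.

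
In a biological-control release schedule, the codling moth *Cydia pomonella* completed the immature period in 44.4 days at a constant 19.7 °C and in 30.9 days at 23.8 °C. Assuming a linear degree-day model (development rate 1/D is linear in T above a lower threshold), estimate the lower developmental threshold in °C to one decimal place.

10.3 °C

Equal thermal constants: D₁(T₁ − T_b) = D₂(T₂ − T_b).
44.4·(19.7 − T_b) = 30.9·(23.8 − T_b)
T_b = (44.4·19.7 − 30.9·23.8) / (44.4 − 30.9) = 139.26 / 13.5 = 10.316 °C ≈ 10.3 °C.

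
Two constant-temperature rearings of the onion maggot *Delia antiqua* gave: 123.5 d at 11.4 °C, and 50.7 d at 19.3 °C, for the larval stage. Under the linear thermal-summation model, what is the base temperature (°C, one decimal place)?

5.9 °C

Under the model K = D·(T − T_b), so D₁·(T₁ − T_b) = D₂·(T₂ − T_b).
123.5·(11.4 − T_b) = 50.7·(19.3 − T_b)
T_b = (123.5·11.4 − 50.7·19.3) / (123.5 − 50.7) = 429.39 / 72.8 = 5.898 °C ≈ 5.9 °C.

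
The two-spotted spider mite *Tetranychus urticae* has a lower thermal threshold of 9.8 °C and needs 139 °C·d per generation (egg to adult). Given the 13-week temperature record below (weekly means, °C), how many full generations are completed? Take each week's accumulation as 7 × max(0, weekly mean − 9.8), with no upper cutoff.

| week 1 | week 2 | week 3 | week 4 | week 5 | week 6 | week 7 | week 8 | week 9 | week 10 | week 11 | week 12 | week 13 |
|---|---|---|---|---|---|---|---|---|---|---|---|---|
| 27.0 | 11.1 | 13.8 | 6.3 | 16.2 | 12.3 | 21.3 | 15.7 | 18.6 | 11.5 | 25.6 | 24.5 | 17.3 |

Weekly DD (7 × max(0, T̄ − 9.8)): 120.4, 9.1, 28.0, 0.0, 44.8, 17.5, 80.5, 41.3, 61.6, 11.9, 110.6, 102.9, 52.5.
Season total = 681.1 DD.
Complete generations = ⌊681.1 / 139⌋ = 4.

4 generations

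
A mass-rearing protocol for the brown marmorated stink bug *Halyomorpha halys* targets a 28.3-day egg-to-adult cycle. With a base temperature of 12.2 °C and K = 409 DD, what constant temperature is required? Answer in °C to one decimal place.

26.7 °C

Required daily accumulation = 409 / 28.3 = 14.452 DD/day.
T = T_base + 14.452 = 12.2 + 14.452 = 26.652 ≈ 26.7 °C.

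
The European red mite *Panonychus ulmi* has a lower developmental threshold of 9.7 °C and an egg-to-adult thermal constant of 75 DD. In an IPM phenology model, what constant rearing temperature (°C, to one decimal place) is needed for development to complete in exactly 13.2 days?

Required daily accumulation = 75 / 13.2 = 5.682 DD/day.
T = T_base + 5.682 = 9.7 + 5.682 = 15.382 ≈ 15.4 °C.

15.4 °C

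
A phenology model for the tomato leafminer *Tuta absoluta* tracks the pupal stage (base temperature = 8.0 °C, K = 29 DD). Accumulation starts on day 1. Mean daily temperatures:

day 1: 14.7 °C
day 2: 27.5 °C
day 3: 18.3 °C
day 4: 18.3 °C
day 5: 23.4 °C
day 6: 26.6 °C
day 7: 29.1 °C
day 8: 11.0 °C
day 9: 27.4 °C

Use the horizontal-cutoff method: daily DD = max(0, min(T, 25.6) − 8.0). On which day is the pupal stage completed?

day 3

Daily DD above 8.0 °C (capped at 17.6): 6.7, 17.6, 10.3, 10.3, 15.4, 17.6, 17.6, 3.0, 17.6.
Cumulative: 6.7, 24.3, 34.6, 44.9, 60.3, 77.9, 95.5, 98.5, 116.1.
The total first reaches 29 DD on day 3.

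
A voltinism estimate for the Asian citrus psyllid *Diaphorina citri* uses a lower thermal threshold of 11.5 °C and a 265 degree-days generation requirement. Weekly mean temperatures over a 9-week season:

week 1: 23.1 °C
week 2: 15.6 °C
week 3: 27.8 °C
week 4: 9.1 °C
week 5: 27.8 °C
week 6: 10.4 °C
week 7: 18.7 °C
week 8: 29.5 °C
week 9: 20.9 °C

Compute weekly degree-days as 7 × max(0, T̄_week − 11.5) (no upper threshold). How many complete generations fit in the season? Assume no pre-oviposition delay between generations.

Weekly DD (7 × max(0, T̄ − 11.5)): 81.2, 28.7, 114.1, 0.0, 114.1, 0.0, 50.4, 126.0, 65.8.
Season total = 580.3 DD.
Complete generations = ⌊580.3 / 265⌋ = 2.

2 generations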